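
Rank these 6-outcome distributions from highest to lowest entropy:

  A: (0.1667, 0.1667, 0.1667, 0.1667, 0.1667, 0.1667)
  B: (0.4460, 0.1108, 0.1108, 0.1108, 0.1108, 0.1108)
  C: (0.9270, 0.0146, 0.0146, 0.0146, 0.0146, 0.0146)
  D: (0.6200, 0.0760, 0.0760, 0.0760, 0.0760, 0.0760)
A > B > D > C

Key insight: Entropy is maximized by uniform distributions and minimized by concentrated distributions.

Entropies:
  H(A) = 2.5850 bits
  H(B) = 2.2779 bits
  H(C) = 0.5465 bits
  H(D) = 1.8404 bits

Ranking: A > B > D > C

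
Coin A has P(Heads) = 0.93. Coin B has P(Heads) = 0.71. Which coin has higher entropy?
B

For binary distributions, entropy is maximized at p=0.5 and decreases as p moves toward 0 or 1.

H(A) = H(0.93) = 0.3659 bits
H(B) = H(0.71) = 0.8687 bits

Distribution B (p=0.71) is closer to uniform (p=0.5), so it has higher entropy.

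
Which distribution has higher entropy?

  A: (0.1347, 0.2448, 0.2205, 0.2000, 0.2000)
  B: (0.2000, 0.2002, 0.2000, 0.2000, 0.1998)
B

Both distributions are close to uniform, making this a harder comparison.

H(A) = 2.2963 bits
H(B) = 2.3219 bits

The distribution closer to uniform has higher entropy.
Answer: B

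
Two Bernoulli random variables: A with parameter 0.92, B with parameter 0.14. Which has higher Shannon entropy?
B

For binary distributions, entropy is maximized at p=0.5 and decreases as p moves toward 0 or 1.

H(A) = H(0.92) = 0.4022 bits
H(B) = H(0.14) = 0.5842 bits

Distribution B (p=0.14) is closer to uniform (p=0.5), so it has higher entropy.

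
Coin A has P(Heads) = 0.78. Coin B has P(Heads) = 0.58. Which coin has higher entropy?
B

For binary distributions, entropy is maximized at p=0.5 and decreases as p moves toward 0 or 1.

H(A) = H(0.78) = 0.7602 bits
H(B) = H(0.58) = 0.9815 bits

Distribution B (p=0.58) is closer to uniform (p=0.5), so it has higher entropy.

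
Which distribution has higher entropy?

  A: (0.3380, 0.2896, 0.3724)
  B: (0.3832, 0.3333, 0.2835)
A

Both distributions are close to uniform, making this a harder comparison.

H(A) = 1.5774 bits
H(B) = 1.5742 bits

The distribution closer to uniform has higher entropy.
Answer: A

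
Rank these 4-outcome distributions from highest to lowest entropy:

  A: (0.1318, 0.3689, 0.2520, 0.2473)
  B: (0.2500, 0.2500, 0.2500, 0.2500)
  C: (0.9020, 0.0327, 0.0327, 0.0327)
B > A > C

Key insight: Entropy is maximized by uniform distributions and minimized by concentrated distributions.

- Uniform distributions have maximum entropy log₂(4) = 2.0000 bits
- The more "peaked" or concentrated a distribution, the lower its entropy

Entropies:
  H(A) = 1.9156 bits
  H(B) = 2.0000 bits
  H(C) = 0.6179 bits

Ranking: B > A > C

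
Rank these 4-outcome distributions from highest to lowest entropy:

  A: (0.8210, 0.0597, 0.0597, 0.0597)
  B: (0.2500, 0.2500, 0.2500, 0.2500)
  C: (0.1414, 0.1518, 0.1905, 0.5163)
B > C > A

Key insight: Entropy is maximized by uniform distributions and minimized by concentrated distributions.

- Uniform distributions have maximum entropy log₂(4) = 2.0000 bits
- The more "peaked" or concentrated a distribution, the lower its entropy

Entropies:
  H(A) = 0.9616 bits
  H(B) = 2.0000 bits
  H(C) = 1.7601 bits

Ranking: B > C > A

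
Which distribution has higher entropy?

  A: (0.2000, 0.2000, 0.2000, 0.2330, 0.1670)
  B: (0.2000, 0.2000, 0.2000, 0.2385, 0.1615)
A

Both distributions are close to uniform, making this a harder comparison.

H(A) = 2.3140 bits
H(B) = 2.3112 bits

The distribution closer to uniform has higher entropy.
Answer: A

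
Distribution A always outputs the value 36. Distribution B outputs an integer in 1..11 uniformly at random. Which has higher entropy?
B

A is deterministic, so H(A) = 0. B is uniform over 11 outcomes, so H(B) = log₂(11) = 3.459 bits. Any distribution with genuine randomness has higher entropy than a deterministic one.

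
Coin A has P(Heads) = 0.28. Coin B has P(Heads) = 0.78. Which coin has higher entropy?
A

For binary distributions, entropy is maximized at p=0.5 and decreases as p moves toward 0 or 1.

H(A) = H(0.28) = 0.8555 bits
H(B) = H(0.78) = 0.7602 bits

Distribution A (p=0.28) is closer to uniform (p=0.5), so it has higher entropy.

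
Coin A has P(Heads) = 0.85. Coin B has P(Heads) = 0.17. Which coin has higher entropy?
B

For binary distributions, entropy is maximized at p=0.5 and decreases as p moves toward 0 or 1.

H(A) = H(0.85) = 0.6098 bits
H(B) = H(0.17) = 0.6577 bits

Distribution B (p=0.17) is closer to uniform (p=0.5), so it has higher entropy.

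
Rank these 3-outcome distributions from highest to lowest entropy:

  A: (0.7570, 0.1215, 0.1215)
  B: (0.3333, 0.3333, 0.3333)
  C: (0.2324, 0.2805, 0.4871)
B > C > A

Key insight: Entropy is maximized by uniform distributions and minimized by concentrated distributions.

- Uniform distributions have maximum entropy log₂(3) = 1.5850 bits
- The more "peaked" or concentrated a distribution, the lower its entropy

Entropies:
  H(A) = 1.0430 bits
  H(B) = 1.5850 bits
  H(C) = 1.5092 bits

Ranking: B > C > A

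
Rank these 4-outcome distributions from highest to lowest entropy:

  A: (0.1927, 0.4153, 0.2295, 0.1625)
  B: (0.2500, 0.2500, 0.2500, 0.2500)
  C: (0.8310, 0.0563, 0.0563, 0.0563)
B > A > C

Key insight: Entropy is maximized by uniform distributions and minimized by concentrated distributions.

- Uniform distributions have maximum entropy log₂(4) = 2.0000 bits
- The more "peaked" or concentrated a distribution, the lower its entropy

Entropies:
  H(A) = 1.8976 bits
  H(B) = 2.0000 bits
  H(C) = 0.9233 bits

Ranking: B > A > C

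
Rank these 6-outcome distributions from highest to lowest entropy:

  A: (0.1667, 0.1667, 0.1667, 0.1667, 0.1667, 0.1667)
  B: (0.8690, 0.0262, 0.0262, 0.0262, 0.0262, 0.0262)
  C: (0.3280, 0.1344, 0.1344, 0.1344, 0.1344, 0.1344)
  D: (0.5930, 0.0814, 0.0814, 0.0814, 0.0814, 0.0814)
A > C > D > B

Key insight: Entropy is maximized by uniform distributions and minimized by concentrated distributions.

Entropies:
  H(A) = 2.5850 bits
  H(B) = 0.8643 bits
  H(C) = 2.4732 bits
  H(D) = 1.9199 bits

Ranking: A > C > D > B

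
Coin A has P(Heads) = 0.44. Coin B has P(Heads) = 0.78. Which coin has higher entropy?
A

For binary distributions, entropy is maximized at p=0.5 and decreases as p moves toward 0 or 1.

H(A) = H(0.44) = 0.9896 bits
H(B) = H(0.78) = 0.7602 bits

Distribution A (p=0.44) is closer to uniform (p=0.5), so it has higher entropy.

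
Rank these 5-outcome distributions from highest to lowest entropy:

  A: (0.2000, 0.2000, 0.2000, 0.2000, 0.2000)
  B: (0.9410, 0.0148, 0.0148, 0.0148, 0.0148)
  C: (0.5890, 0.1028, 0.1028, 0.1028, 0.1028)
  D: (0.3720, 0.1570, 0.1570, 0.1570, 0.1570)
A > D > C > B

Key insight: Entropy is maximized by uniform distributions and minimized by concentrated distributions.

Entropies:
  H(A) = 2.3219 bits
  H(B) = 0.4415 bits
  H(C) = 1.7990 bits
  H(D) = 2.2082 bits

Ranking: A > D > C > B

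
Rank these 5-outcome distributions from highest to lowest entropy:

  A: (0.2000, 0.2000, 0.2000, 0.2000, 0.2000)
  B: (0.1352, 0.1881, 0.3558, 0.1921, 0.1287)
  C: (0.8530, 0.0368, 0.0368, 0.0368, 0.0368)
A > B > C

Key insight: Entropy is maximized by uniform distributions and minimized by concentrated distributions.

- Uniform distributions have maximum entropy log₂(5) = 2.3219 bits
- The more "peaked" or concentrated a distribution, the lower its entropy

Entropies:
  H(A) = 2.3219 bits
  H(B) = 2.2121 bits
  H(C) = 0.8963 bits

Ranking: A > B > C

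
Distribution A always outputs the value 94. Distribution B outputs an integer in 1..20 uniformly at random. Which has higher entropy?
B

A is deterministic, so H(A) = 0. B is uniform over 20 outcomes, so H(B) = log₂(20) = 4.322 bits. Any distribution with genuine randomness has higher entropy than a deterministic one.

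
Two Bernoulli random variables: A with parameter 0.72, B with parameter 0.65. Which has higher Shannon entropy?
B

For binary distributions, entropy is maximized at p=0.5 and decreases as p moves toward 0 or 1.

H(A) = H(0.72) = 0.8555 bits
H(B) = H(0.65) = 0.9341 bits

Distribution B (p=0.65) is closer to uniform (p=0.5), so it has higher entropy.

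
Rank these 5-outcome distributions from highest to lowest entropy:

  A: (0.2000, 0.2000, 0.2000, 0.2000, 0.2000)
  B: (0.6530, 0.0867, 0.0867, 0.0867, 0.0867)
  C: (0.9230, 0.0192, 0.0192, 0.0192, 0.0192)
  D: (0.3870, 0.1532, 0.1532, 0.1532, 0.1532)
A > D > B > C

Key insight: Entropy is maximized by uniform distributions and minimized by concentrated distributions.

Entropies:
  H(A) = 2.3219 bits
  H(B) = 1.6254 bits
  H(C) = 0.5455 bits
  H(D) = 2.1888 bits

Ranking: A > D > B > C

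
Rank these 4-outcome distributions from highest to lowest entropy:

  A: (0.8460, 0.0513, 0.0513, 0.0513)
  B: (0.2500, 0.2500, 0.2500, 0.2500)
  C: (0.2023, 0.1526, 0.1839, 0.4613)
B > C > A

Key insight: Entropy is maximized by uniform distributions and minimized by concentrated distributions.

- Uniform distributions have maximum entropy log₂(4) = 2.0000 bits
- The more "peaked" or concentrated a distribution, the lower its entropy

Entropies:
  H(A) = 0.8638 bits
  H(B) = 2.0000 bits
  H(C) = 1.8444 bits

Ranking: B > C > A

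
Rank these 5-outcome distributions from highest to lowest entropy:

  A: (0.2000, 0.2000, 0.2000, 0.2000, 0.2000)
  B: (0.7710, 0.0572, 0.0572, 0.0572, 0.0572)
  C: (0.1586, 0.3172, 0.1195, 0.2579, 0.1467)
A > C > B

Key insight: Entropy is maximized by uniform distributions and minimized by concentrated distributions.

- Uniform distributions have maximum entropy log₂(5) = 2.3219 bits
- The more "peaked" or concentrated a distribution, the lower its entropy

Entropies:
  H(A) = 2.3219 bits
  H(B) = 1.2343 bits
  H(C) = 2.2235 bits

Ranking: A > C > B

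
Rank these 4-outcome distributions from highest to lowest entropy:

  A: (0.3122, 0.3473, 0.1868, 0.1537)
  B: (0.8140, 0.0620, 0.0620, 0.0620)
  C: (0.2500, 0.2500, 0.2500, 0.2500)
C > A > B

Key insight: Entropy is maximized by uniform distributions and minimized by concentrated distributions.

- Uniform distributions have maximum entropy log₂(4) = 2.0000 bits
- The more "peaked" or concentrated a distribution, the lower its entropy

Entropies:
  H(A) = 1.9215 bits
  H(B) = 0.9878 bits
  H(C) = 2.0000 bits

Ranking: C > A > B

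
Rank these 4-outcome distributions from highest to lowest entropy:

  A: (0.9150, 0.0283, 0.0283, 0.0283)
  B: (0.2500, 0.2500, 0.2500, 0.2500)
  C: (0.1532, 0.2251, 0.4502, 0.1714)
B > C > A

Key insight: Entropy is maximized by uniform distributions and minimized by concentrated distributions.

- Uniform distributions have maximum entropy log₂(4) = 2.0000 bits
- The more "peaked" or concentrated a distribution, the lower its entropy

Entropies:
  H(A) = 0.5543 bits
  H(B) = 2.0000 bits
  H(C) = 1.8535 bits

Ranking: B > C > A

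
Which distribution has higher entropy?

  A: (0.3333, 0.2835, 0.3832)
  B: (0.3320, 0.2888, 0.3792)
B

Both distributions are close to uniform, making this a harder comparison.

H(A) = 1.5742 bits
H(B) = 1.5761 bits

The distribution closer to uniform has higher entropy.
Answer: B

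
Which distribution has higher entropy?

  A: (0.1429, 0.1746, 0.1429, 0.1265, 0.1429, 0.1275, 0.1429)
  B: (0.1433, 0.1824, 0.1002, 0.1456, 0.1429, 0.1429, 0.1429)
A

Both distributions are close to uniform, making this a harder comparison.

H(A) = 2.8000 bits
H(B) = 2.7898 bits

The distribution closer to uniform has higher entropy.
Answer: A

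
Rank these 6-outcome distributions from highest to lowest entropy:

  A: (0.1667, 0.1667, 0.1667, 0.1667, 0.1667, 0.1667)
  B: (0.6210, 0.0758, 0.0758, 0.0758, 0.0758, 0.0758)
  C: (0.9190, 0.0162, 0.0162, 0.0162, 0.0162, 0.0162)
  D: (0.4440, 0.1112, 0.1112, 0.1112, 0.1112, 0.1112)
A > D > B > C

Key insight: Entropy is maximized by uniform distributions and minimized by concentrated distributions.

Entropies:
  H(A) = 2.5850 bits
  H(B) = 1.8373 bits
  H(C) = 0.5938 bits
  H(D) = 2.2819 bits

Ranking: A > D > B > C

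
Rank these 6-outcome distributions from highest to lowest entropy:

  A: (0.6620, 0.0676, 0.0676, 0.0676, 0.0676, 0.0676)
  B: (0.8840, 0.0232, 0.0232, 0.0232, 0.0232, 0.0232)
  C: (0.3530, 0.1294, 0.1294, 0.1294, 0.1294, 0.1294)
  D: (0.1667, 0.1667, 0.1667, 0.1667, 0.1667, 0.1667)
D > C > A > B

Key insight: Entropy is maximized by uniform distributions and minimized by concentrated distributions.

Entropies:
  H(A) = 1.7077 bits
  H(B) = 0.7871 bits
  H(C) = 2.4390 bits
  H(D) = 2.5850 bits

Ranking: D > C > A > B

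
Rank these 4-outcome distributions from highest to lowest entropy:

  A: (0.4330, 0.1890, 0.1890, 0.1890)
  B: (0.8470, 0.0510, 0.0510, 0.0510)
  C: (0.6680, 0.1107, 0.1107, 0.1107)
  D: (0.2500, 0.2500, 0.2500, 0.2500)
D > A > C > B

Key insight: Entropy is maximized by uniform distributions and minimized by concentrated distributions.

Entropies:
  H(A) = 1.8857 bits
  H(B) = 0.8598 bits
  H(C) = 1.4432 bits
  H(D) = 2.0000 bits

Ranking: D > A > C > B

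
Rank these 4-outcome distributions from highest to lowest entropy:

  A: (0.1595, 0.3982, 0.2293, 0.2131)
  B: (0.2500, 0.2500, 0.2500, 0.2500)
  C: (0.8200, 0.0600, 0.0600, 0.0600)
B > A > C

Key insight: Entropy is maximized by uniform distributions and minimized by concentrated distributions.

- Uniform distributions have maximum entropy log₂(4) = 2.0000 bits
- The more "peaked" or concentrated a distribution, the lower its entropy

Entropies:
  H(A) = 1.9138 bits
  H(B) = 2.0000 bits
  H(C) = 0.9654 bits

Ranking: B > A > C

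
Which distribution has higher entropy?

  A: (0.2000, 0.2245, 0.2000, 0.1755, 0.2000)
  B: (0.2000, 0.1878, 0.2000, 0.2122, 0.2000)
B

Both distributions are close to uniform, making this a harder comparison.

H(A) = 2.3176 bits
H(B) = 2.3209 bits

The distribution closer to uniform has higher entropy.
Answer: B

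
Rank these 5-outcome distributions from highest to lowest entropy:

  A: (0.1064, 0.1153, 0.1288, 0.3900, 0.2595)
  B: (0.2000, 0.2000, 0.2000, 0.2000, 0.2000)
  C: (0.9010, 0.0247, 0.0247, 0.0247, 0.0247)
B > A > C

Key insight: Entropy is maximized by uniform distributions and minimized by concentrated distributions.

- Uniform distributions have maximum entropy log₂(5) = 2.3219 bits
- The more "peaked" or concentrated a distribution, the lower its entropy

Entropies:
  H(A) = 2.1190 bits
  H(B) = 2.3219 bits
  H(C) = 0.6638 bits

Ranking: B > A > C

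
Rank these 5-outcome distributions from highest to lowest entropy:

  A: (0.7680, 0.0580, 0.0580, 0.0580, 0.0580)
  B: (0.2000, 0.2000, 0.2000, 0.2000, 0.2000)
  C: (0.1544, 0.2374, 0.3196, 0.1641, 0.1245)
B > C > A

Key insight: Entropy is maximized by uniform distributions and minimized by concentrated distributions.

- Uniform distributions have maximum entropy log₂(5) = 2.3219 bits
- The more "peaked" or concentrated a distribution, the lower its entropy

Entropies:
  H(A) = 1.2455 bits
  H(B) = 2.3219 bits
  H(C) = 2.2367 bits

Ranking: B > C > A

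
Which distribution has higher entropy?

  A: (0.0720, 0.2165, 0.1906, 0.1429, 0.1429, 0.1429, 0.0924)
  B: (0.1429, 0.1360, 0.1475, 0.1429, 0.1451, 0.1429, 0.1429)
B

Both distributions are close to uniform, making this a harder comparison.

H(A) = 2.7275 bits
H(B) = 2.8070 bits

The distribution closer to uniform has higher entropy.
Answer: B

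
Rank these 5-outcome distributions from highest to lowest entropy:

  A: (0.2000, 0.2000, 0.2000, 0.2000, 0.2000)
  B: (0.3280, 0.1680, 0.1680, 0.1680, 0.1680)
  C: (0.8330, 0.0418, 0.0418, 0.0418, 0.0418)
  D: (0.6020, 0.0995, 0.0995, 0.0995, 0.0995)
A > B > D > C

Key insight: Entropy is maximized by uniform distributions and minimized by concentrated distributions.

Entropies:
  H(A) = 2.3219 bits
  H(B) = 2.2569 bits
  H(C) = 0.9848 bits
  H(D) = 1.7658 bits

Ranking: A > B > D > C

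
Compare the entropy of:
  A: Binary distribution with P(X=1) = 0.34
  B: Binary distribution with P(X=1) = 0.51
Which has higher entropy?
B

For binary distributions, entropy is maximized at p=0.5 and decreases as p moves toward 0 or 1.

H(A) = H(0.34) = 0.9248 bits
H(B) = H(0.51) = 0.9997 bits

Distribution B (p=0.51) is closer to uniform (p=0.5), so it has higher entropy.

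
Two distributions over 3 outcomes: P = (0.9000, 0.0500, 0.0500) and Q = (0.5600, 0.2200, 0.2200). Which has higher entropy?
Q

P is highly concentrated on one outcome (90%), making it nearly deterministic. Q spreads its mass more evenly (max 56%). The more spread-out distribution has higher entropy: H(P) ≈ 0.569 bits, H(Q) ≈ 1.430 bits.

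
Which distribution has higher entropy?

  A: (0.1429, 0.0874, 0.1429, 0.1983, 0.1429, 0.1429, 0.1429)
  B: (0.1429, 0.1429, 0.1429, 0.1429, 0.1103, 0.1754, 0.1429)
B

Both distributions are close to uniform, making this a harder comparison.

H(A) = 2.7755 bits
H(B) = 2.7966 bits

The distribution closer to uniform has higher entropy.
Answer: B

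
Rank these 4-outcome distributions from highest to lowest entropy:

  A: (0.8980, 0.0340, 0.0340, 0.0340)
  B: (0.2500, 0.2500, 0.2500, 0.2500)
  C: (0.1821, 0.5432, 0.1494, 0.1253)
B > C > A

Key insight: Entropy is maximized by uniform distributions and minimized by concentrated distributions.

- Uniform distributions have maximum entropy log₂(4) = 2.0000 bits
- The more "peaked" or concentrated a distribution, the lower its entropy

Entropies:
  H(A) = 0.6370 bits
  H(B) = 2.0000 bits
  H(C) = 1.7110 bits

Ranking: B > C > A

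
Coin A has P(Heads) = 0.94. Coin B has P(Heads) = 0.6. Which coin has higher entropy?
B

For binary distributions, entropy is maximized at p=0.5 and decreases as p moves toward 0 or 1.

H(A) = H(0.94) = 0.3274 bits
H(B) = H(0.6) = 0.9710 bits

Distribution B (p=0.6) is closer to uniform (p=0.5), so it has higher entropy.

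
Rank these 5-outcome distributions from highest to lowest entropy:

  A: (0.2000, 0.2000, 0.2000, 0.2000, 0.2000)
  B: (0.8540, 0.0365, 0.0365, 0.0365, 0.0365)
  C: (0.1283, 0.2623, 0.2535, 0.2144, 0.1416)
A > C > B

Key insight: Entropy is maximized by uniform distributions and minimized by concentrated distributions.

- Uniform distributions have maximum entropy log₂(5) = 2.3219 bits
- The more "peaked" or concentrated a distribution, the lower its entropy

Entropies:
  H(A) = 2.3219 bits
  H(B) = 0.8917 bits
  H(C) = 2.2639 bits

Ranking: A > C > B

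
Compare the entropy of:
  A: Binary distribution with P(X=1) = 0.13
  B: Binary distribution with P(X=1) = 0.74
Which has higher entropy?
B

For binary distributions, entropy is maximized at p=0.5 and decreases as p moves toward 0 or 1.

H(A) = H(0.13) = 0.5574 bits
H(B) = H(0.74) = 0.8267 bits

Distribution B (p=0.74) is closer to uniform (p=0.5), so it has higher entropy.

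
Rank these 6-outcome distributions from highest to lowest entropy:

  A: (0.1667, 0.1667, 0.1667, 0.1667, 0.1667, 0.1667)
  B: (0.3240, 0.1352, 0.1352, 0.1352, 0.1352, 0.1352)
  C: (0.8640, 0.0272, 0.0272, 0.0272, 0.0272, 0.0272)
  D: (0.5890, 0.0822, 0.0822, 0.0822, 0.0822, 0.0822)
A > B > D > C

Key insight: Entropy is maximized by uniform distributions and minimized by concentrated distributions.

Entropies:
  H(A) = 2.5850 bits
  H(B) = 2.4783 bits
  H(C) = 0.8894 bits
  H(D) = 1.9313 bits

Ranking: A > B > D > C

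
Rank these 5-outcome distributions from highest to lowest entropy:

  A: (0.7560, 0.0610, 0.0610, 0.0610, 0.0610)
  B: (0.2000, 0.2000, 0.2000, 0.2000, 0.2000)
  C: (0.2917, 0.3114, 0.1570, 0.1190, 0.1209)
B > C > A

Key insight: Entropy is maximized by uniform distributions and minimized by concentrated distributions.

- Uniform distributions have maximum entropy log₂(5) = 2.3219 bits
- The more "peaked" or concentrated a distribution, the lower its entropy

Entropies:
  H(A) = 1.2896 bits
  H(B) = 2.3219 bits
  H(C) = 2.1959 bits

Ranking: B > C > A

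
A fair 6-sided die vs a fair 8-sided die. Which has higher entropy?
8-sided die

Both are uniform distributions; for uniform over n outcomes, H = log₂(n). H(6-sided) = log₂(6) = 2.585 bits and H(8-sided) = log₂(8) = 3.000 bits. More outcomes in a uniform distribution means higher entropy.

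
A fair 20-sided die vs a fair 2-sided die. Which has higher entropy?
20-sided die

Both are uniform distributions; for uniform over n outcomes, H = log₂(n). H(20-sided) = log₂(20) = 4.322 bits and H(2-sided) = log₂(2) = 1.000 bits. More outcomes in a uniform distribution means higher entropy.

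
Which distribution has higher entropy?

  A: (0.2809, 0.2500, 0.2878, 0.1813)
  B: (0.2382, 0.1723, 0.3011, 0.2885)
A

Both distributions are close to uniform, making this a harder comparison.

H(A) = 1.9784 bits
H(B) = 1.9689 bits

The distribution closer to uniform has higher entropy.
Answer: A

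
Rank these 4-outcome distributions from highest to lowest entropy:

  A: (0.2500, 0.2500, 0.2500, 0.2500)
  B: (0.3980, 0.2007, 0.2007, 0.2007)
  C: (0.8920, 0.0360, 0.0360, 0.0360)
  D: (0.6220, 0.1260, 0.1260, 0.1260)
A > B > D > C

Key insight: Entropy is maximized by uniform distributions and minimized by concentrated distributions.

Entropies:
  H(A) = 2.0000 bits
  H(B) = 1.9239 bits
  H(C) = 0.6650 bits
  H(D) = 1.5557 bits

Ranking: A > B > D > C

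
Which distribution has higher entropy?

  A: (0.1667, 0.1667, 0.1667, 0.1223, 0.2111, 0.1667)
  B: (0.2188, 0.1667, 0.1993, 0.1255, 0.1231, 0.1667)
A

Both distributions are close to uniform, making this a harder comparison.

H(A) = 2.5677 bits
H(B) = 2.5529 bits

The distribution closer to uniform has higher entropy.
Answer: A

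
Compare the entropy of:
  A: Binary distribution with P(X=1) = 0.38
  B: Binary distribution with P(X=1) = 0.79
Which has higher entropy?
A

For binary distributions, entropy is maximized at p=0.5 and decreases as p moves toward 0 or 1.

H(A) = H(0.38) = 0.9580 bits
H(B) = H(0.79) = 0.7415 bits

Distribution A (p=0.38) is closer to uniform (p=0.5), so it has higher entropy.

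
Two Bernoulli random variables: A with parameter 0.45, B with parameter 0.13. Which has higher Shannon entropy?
A

For binary distributions, entropy is maximized at p=0.5 and decreases as p moves toward 0 or 1.

H(A) = H(0.45) = 0.9928 bits
H(B) = H(0.13) = 0.5574 bits

Distribution A (p=0.45) is closer to uniform (p=0.5), so it has higher entropy.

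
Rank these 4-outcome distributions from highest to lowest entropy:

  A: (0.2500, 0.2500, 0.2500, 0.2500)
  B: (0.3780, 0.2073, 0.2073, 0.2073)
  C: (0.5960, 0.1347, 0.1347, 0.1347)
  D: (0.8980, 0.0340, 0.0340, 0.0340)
A > B > C > D

Key insight: Entropy is maximized by uniform distributions and minimized by concentrated distributions.

Entropies:
  H(A) = 2.0000 bits
  H(B) = 1.9425 bits
  H(C) = 1.6136 bits
  H(D) = 0.6370 bits

Ranking: A > B > C > D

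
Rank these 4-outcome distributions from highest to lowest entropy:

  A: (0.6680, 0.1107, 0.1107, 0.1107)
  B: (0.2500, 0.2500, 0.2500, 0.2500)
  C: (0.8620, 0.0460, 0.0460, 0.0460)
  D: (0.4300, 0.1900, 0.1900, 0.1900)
B > D > A > C

Key insight: Entropy is maximized by uniform distributions and minimized by concentrated distributions.

Entropies:
  H(A) = 1.4432 bits
  H(B) = 2.0000 bits
  H(C) = 0.7977 bits
  H(D) = 1.8892 bits

Ranking: B > D > A > C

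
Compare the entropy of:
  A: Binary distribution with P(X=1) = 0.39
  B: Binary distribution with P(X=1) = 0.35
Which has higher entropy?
A

For binary distributions, entropy is maximized at p=0.5 and decreases as p moves toward 0 or 1.

H(A) = H(0.39) = 0.9648 bits
H(B) = H(0.35) = 0.9341 bits

Distribution A (p=0.39) is closer to uniform (p=0.5), so it has higher entropy.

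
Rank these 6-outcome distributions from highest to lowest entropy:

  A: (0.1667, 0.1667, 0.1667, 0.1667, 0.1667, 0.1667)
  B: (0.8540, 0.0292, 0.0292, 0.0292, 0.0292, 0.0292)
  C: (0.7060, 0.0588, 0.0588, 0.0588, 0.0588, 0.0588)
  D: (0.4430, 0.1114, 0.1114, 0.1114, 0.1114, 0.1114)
A > D > C > B

Key insight: Entropy is maximized by uniform distributions and minimized by concentrated distributions.

Entropies:
  H(A) = 2.5850 bits
  H(B) = 0.9387 bits
  H(C) = 1.5565 bits
  H(D) = 2.2839 bits

Ranking: A > D > C > B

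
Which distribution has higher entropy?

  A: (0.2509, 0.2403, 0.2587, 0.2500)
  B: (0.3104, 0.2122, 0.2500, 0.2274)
A

Both distributions are close to uniform, making this a harder comparison.

H(A) = 1.9995 bits
H(B) = 1.9844 bits

The distribution closer to uniform has higher entropy.
Answer: A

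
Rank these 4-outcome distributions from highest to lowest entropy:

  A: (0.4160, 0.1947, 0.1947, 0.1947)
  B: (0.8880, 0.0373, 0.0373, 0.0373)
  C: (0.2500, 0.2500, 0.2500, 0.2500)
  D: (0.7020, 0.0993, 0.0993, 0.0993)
C > A > D > B

Key insight: Entropy is maximized by uniform distributions and minimized by concentrated distributions.

Entropies:
  H(A) = 1.9052 bits
  H(B) = 0.6834 bits
  H(C) = 2.0000 bits
  H(D) = 1.3512 bits

Ranking: C > A > D > B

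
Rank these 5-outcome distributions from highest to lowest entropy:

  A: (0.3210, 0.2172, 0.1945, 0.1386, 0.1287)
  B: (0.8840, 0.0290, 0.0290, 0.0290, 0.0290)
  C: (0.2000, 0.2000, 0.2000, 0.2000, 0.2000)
C > A > B

Key insight: Entropy is maximized by uniform distributions and minimized by concentrated distributions.

- Uniform distributions have maximum entropy log₂(5) = 2.3219 bits
- The more "peaked" or concentrated a distribution, the lower its entropy

Entropies:
  H(A) = 2.2400 bits
  H(B) = 0.7498 bits
  H(C) = 2.3219 bits

Ranking: C > A > B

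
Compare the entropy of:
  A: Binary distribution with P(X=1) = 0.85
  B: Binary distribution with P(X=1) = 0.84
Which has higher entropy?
B

For binary distributions, entropy is maximized at p=0.5 and decreases as p moves toward 0 or 1.

H(A) = H(0.85) = 0.6098 bits
H(B) = H(0.84) = 0.6343 bits

Distribution B (p=0.84) is closer to uniform (p=0.5), so it has higher entropy.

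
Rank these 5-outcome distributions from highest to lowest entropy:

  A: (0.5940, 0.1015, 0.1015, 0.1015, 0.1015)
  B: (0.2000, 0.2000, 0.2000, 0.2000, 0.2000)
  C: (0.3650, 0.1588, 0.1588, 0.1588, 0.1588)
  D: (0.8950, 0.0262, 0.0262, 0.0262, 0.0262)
B > C > A > D

Key insight: Entropy is maximized by uniform distributions and minimized by concentrated distributions.

Entropies:
  H(A) = 1.7864 bits
  H(B) = 2.3219 bits
  H(C) = 2.2168 bits
  H(D) = 0.6946 bits

Ranking: B > C > A > D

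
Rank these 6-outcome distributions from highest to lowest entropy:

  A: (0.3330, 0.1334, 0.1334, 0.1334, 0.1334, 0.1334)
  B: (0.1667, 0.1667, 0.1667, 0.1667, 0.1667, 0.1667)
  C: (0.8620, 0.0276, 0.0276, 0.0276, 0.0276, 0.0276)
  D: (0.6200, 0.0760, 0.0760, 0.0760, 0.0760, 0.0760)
B > A > D > C

Key insight: Entropy is maximized by uniform distributions and minimized by concentrated distributions.

Entropies:
  H(A) = 2.4667 bits
  H(B) = 2.5850 bits
  H(C) = 0.8994 bits
  H(D) = 1.8404 bits

Ranking: B > A > D > C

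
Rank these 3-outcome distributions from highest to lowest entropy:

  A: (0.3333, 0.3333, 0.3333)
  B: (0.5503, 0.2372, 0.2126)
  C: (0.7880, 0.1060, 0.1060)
A > B > C

Key insight: Entropy is maximized by uniform distributions and minimized by concentrated distributions.

- Uniform distributions have maximum entropy log₂(3) = 1.5850 bits
- The more "peaked" or concentrated a distribution, the lower its entropy

Entropies:
  H(A) = 1.5850 bits
  H(B) = 1.4414 bits
  H(C) = 0.9573 bits

Ranking: A > B > C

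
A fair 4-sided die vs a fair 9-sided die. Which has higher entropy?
9-sided die

Both are uniform distributions; for uniform over n outcomes, H = log₂(n). H(4-sided) = log₂(4) = 2.000 bits and H(9-sided) = log₂(9) = 3.170 bits. More outcomes in a uniform distribution means higher entropy.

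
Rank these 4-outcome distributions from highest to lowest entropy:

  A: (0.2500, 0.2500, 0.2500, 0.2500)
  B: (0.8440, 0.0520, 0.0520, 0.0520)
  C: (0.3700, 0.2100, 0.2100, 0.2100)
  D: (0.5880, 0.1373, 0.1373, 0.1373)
A > C > D > B

Key insight: Entropy is maximized by uniform distributions and minimized by concentrated distributions.

Entropies:
  H(A) = 2.0000 bits
  H(B) = 0.8719 bits
  H(C) = 1.9492 bits
  H(D) = 1.6305 bits

Ranking: A > C > D > B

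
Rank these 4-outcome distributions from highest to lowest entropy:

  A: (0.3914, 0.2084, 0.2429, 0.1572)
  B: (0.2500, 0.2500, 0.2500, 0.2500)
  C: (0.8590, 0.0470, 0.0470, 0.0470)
B > A > C

Key insight: Entropy is maximized by uniform distributions and minimized by concentrated distributions.

- Uniform distributions have maximum entropy log₂(4) = 2.0000 bits
- The more "peaked" or concentrated a distribution, the lower its entropy

Entropies:
  H(A) = 1.9168 bits
  H(B) = 2.0000 bits
  H(C) = 0.8103 bits

Ranking: B > A > C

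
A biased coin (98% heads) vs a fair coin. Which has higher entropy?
Fair coin

The fair coin is uniform (p=0.5), maximizing binary entropy at 1 bit. The biased coin has H(0.98) ≈ 0.141 bits — its outcome is more predictable, so its entropy is lower.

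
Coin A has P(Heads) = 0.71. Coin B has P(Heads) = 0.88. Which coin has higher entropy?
A

For binary distributions, entropy is maximized at p=0.5 and decreases as p moves toward 0 or 1.

H(A) = H(0.71) = 0.8687 bits
H(B) = H(0.88) = 0.5294 bits

Distribution A (p=0.71) is closer to uniform (p=0.5), so it has higher entropy.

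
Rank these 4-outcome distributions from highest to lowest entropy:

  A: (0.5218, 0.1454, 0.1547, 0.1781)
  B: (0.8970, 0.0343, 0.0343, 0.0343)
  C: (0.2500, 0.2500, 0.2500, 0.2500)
C > A > B

Key insight: Entropy is maximized by uniform distributions and minimized by concentrated distributions.

- Uniform distributions have maximum entropy log₂(4) = 2.0000 bits
- The more "peaked" or concentrated a distribution, the lower its entropy

Entropies:
  H(A) = 1.7540 bits
  H(B) = 0.6417 bits
  H(C) = 2.0000 bits

Ranking: C > A > B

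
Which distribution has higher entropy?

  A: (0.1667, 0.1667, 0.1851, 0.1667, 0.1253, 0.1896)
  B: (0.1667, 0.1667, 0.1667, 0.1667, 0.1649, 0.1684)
B

Both distributions are close to uniform, making this a harder comparison.

H(A) = 2.5732 bits
H(B) = 2.5849 bits

The distribution closer to uniform has higher entropy.
Answer: B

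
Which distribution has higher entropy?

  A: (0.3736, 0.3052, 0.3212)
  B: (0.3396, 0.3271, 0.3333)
B

Both distributions are close to uniform, making this a harder comparison.

H(A) = 1.5795 bits
H(B) = 1.5848 bits

The distribution closer to uniform has higher entropy.
Answer: B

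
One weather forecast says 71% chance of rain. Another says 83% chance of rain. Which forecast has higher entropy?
71% forecast

Treat each forecast as a Bernoulli distribution. Binary entropy is maximized at p=0.5 and falls off symmetrically toward 0 or 1. The 71% forecast is closer to 50%, so it is more uncertain. H(71%) ≈ 0.869 bits, H(83%) ≈ 0.658 bits.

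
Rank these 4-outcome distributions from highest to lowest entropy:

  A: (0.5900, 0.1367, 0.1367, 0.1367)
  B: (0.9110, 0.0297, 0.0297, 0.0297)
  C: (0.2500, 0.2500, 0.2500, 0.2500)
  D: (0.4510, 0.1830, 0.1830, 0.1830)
C > D > A > B

Key insight: Entropy is maximized by uniform distributions and minimized by concentrated distributions.

Entropies:
  H(A) = 1.6263 bits
  H(B) = 0.5742 bits
  H(C) = 2.0000 bits
  H(D) = 1.8632 bits

Ranking: C > D > A > B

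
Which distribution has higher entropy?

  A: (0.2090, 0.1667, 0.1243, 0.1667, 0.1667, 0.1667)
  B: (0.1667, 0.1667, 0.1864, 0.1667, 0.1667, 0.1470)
B

Both distributions are close to uniform, making this a harder comparison.

H(A) = 2.5692 bits
H(B) = 2.5816 bits

The distribution closer to uniform has higher entropy.
Answer: B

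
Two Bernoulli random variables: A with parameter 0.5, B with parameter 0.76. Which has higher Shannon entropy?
A

For binary distributions, entropy is maximized at p=0.5 and decreases as p moves toward 0 or 1.

H(A) = H(0.5) = 1.0000 bits
H(B) = H(0.76) = 0.7950 bits

Distribution A (p=0.5) is closer to uniform (p=0.5), so it has higher entropy.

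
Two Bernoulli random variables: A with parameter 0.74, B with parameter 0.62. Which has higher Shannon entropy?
B

For binary distributions, entropy is maximized at p=0.5 and decreases as p moves toward 0 or 1.

H(A) = H(0.74) = 0.8267 bits
H(B) = H(0.62) = 0.9580 bits

Distribution B (p=0.62) is closer to uniform (p=0.5), so it has higher entropy.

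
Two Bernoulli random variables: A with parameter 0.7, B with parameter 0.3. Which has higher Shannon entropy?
Equal

For binary distributions, entropy is maximized at p=0.5 and decreases as p moves toward 0 or 1.

H(A) = H(0.7) = 0.8813 bits
H(B) = H(0.3) = 0.8813 bits

Both distributions are equally far from uniform (|0.7-0.5| = |0.3-0.5|), so they have the same entropy.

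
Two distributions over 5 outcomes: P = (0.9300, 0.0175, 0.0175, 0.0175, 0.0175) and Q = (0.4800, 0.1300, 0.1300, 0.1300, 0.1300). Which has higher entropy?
Q

P is highly concentrated on one outcome (93%), making it nearly deterministic. Q spreads its mass more evenly (max 48%). The more spread-out distribution has higher entropy: H(P) ≈ 0.506 bits, H(Q) ≈ 2.039 bits.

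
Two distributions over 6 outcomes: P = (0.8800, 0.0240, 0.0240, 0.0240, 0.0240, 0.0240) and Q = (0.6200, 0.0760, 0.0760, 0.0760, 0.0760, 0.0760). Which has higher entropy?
Q

P is highly concentrated on one outcome (88%), making it nearly deterministic. Q spreads its mass more evenly (max 62%). The more spread-out distribution has higher entropy: H(P) ≈ 0.808 bits, H(Q) ≈ 1.840 bits.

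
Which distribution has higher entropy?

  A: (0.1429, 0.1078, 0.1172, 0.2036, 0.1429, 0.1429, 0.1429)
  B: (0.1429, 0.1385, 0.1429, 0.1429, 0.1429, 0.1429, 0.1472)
B

Both distributions are close to uniform, making this a harder comparison.

H(A) = 2.7806 bits
H(B) = 2.8072 bits

The distribution closer to uniform has higher entropy.
Answer: B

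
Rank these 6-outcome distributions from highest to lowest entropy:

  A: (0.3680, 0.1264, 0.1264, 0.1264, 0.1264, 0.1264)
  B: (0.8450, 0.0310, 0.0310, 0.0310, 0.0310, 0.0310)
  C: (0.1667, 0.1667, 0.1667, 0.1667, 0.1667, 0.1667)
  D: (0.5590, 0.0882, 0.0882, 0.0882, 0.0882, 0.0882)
C > A > D > B

Key insight: Entropy is maximized by uniform distributions and minimized by concentrated distributions.

Entropies:
  H(A) = 2.4166 bits
  H(B) = 0.9821 bits
  H(C) = 2.5850 bits
  H(D) = 2.0139 bits

Ranking: C > A > D > B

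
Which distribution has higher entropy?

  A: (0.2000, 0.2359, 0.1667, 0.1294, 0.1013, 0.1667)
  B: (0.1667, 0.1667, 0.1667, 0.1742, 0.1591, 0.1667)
B

Both distributions are close to uniform, making this a harder comparison.

H(A) = 2.5340 bits
H(B) = 2.5845 bits

The distribution closer to uniform has higher entropy.
Answer: B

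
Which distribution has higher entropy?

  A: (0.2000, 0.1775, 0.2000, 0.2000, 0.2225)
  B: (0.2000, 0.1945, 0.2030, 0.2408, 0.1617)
A

Both distributions are close to uniform, making this a harder comparison.

H(A) = 2.3183 bits
H(B) = 2.3105 bits

The distribution closer to uniform has higher entropy.
Answer: A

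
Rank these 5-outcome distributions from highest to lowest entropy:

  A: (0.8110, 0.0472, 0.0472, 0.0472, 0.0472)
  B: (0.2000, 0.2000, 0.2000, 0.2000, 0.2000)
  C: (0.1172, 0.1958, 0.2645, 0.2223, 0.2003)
B > C > A

Key insight: Entropy is maximized by uniform distributions and minimized by concentrated distributions.

- Uniform distributions have maximum entropy log₂(5) = 2.3219 bits
- The more "peaked" or concentrated a distribution, the lower its entropy

Entropies:
  H(A) = 1.0774 bits
  H(B) = 2.3219 bits
  H(C) = 2.2775 bits

Ranking: B > C > A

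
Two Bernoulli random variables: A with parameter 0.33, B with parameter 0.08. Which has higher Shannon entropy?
A

For binary distributions, entropy is maximized at p=0.5 and decreases as p moves toward 0 or 1.

H(A) = H(0.33) = 0.9149 bits
H(B) = H(0.08) = 0.4022 bits

Distribution A (p=0.33) is closer to uniform (p=0.5), so it has higher entropy.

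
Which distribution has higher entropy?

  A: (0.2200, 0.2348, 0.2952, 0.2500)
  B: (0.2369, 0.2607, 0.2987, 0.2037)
A

Both distributions are close to uniform, making this a harder comparison.

H(A) = 1.9910 bits
H(B) = 1.9861 bits

The distribution closer to uniform has higher entropy.
Answer: A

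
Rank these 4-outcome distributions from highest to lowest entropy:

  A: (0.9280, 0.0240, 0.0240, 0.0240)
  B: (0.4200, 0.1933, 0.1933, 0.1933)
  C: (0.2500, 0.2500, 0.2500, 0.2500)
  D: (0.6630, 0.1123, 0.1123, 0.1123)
C > B > D > A

Key insight: Entropy is maximized by uniform distributions and minimized by concentrated distributions.

Entropies:
  H(A) = 0.4875 bits
  H(B) = 1.9007 bits
  H(C) = 2.0000 bits
  H(D) = 1.4561 bits

Ranking: C > B > D > A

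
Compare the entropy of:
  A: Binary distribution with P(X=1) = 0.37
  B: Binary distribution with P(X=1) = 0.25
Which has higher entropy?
A

For binary distributions, entropy is maximized at p=0.5 and decreases as p moves toward 0 or 1.

H(A) = H(0.37) = 0.9507 bits
H(B) = H(0.25) = 0.8113 bits

Distribution A (p=0.37) is closer to uniform (p=0.5), so it has higher entropy.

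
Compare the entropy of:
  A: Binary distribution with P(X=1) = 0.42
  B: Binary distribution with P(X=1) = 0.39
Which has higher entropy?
A

For binary distributions, entropy is maximized at p=0.5 and decreases as p moves toward 0 or 1.

H(A) = H(0.42) = 0.9815 bits
H(B) = H(0.39) = 0.9648 bits

Distribution A (p=0.42) is closer to uniform (p=0.5), so it has higher entropy.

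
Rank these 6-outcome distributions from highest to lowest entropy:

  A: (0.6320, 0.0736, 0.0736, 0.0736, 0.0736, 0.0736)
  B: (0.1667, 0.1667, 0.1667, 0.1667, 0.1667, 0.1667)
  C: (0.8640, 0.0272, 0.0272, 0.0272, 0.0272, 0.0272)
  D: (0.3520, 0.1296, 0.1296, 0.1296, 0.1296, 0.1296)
B > D > A > C

Key insight: Entropy is maximized by uniform distributions and minimized by concentrated distributions.

Entropies:
  H(A) = 1.8036 bits
  H(B) = 2.5850 bits
  H(C) = 0.8894 bits
  H(D) = 2.4405 bits

Ranking: B > D > A > C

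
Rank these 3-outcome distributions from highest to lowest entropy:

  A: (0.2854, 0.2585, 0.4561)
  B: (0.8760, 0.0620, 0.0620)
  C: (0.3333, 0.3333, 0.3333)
C > A > B

Key insight: Entropy is maximized by uniform distributions and minimized by concentrated distributions.

- Uniform distributions have maximum entropy log₂(3) = 1.5850 bits
- The more "peaked" or concentrated a distribution, the lower its entropy

Entropies:
  H(A) = 1.5374 bits
  H(B) = 0.6648 bits
  H(C) = 1.5850 bits

Ranking: C > A > B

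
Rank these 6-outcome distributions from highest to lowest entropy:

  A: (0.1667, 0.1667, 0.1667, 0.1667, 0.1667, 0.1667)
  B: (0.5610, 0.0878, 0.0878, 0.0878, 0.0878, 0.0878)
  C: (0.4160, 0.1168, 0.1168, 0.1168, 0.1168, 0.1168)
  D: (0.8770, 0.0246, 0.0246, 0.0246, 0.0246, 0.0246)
A > C > B > D

Key insight: Entropy is maximized by uniform distributions and minimized by concentrated distributions.

Entropies:
  H(A) = 2.5850 bits
  H(B) = 2.0086 bits
  H(C) = 2.3355 bits
  H(D) = 0.8235 bits

Ranking: A > C > B > D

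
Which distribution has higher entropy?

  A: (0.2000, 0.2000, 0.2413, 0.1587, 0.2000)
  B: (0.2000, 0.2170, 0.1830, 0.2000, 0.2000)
B

Both distributions are close to uniform, making this a harder comparison.

H(A) = 2.3096 bits
H(B) = 2.3198 bits

The distribution closer to uniform has higher entropy.
Answer: B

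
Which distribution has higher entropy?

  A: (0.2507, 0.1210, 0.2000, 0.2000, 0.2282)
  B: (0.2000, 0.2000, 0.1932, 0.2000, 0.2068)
B

Both distributions are close to uniform, making this a harder comparison.

H(A) = 2.2844 bits
H(B) = 2.3216 bits

The distribution closer to uniform has higher entropy.
Answer: B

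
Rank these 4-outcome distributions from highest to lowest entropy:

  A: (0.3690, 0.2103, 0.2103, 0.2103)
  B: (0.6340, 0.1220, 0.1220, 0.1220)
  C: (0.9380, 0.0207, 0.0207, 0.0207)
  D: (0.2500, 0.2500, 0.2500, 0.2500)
D > A > B > C

Key insight: Entropy is maximized by uniform distributions and minimized by concentrated distributions.

Entropies:
  H(A) = 1.9500 bits
  H(B) = 1.5276 bits
  H(C) = 0.4336 bits
  H(D) = 2.0000 bits

Ranking: D > A > B > C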